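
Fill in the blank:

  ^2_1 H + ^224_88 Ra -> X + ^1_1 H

Ra-225

Conserve mass number: 2 + 224 = A + 1, so A = 225.
Conserve atomic number: 1 + 88 = Z + 1, so Z = 88.
Z = 88 is radium, so the species is ^225_88 Ra.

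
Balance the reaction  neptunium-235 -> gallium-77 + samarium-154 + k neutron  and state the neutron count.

Conserve mass number: 235 = 77 + 154 + k, so k = 235 − 231 = 4.
Check atomic number: 93 = 31 + 62 + 0 = 93. ✓

4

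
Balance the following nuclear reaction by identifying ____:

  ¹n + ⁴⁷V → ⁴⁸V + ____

gamma ray

Conserve mass number: 1 + 47 = 48 + A, so A = 0.
Conserve atomic number: 0 + 23 = 23 + Z, so Z = 0.
A = 0 and Z = 0 is γ — a gamma ray.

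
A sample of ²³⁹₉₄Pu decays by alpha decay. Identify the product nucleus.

U-235

Alpha decay: mass number changes by -4, atomic number by -2.
A: 239 − 4 = 235; Z: 94 − 2 = 92.
Z = 92 is uranium, so the daughter is ²³⁵₉₂U.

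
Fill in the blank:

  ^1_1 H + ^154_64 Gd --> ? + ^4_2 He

Conserve mass number: 1 + 154 = A + 4, so A = 151.
Conserve atomic number: 1 + 64 = Z + 2, so Z = 63.
Z = 63 is europium, so the species is ^151_63 Eu.

Eu-151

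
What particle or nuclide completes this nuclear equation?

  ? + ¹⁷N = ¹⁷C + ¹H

Conserve mass number: A + 17 = 17 + 1, so A = 1.
Conserve atomic number: Z + 7 = 6 + 1, so Z = 0.
A = 1 and Z = 0 is ¹n — a neutron.

neutron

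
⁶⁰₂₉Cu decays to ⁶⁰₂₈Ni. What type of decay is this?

beta-plus decay or electron capture

ΔA = 60 − 60 = 0; ΔZ = 28 − 29 = -1.
A is unchanged and Z drops by 1 — a proton has become a neutron (β⁺ emission or electron capture).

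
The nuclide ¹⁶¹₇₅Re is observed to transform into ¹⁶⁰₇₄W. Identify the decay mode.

ΔA = 160 − 161 = -1; ΔZ = 74 − 75 = -1.
A drops by 1 and Z drops by 1 — a proton was emitted.

proton emission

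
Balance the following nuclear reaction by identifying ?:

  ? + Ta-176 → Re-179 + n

alpha particle

Conserve mass number: A + 176 = 179 + 1, so A = 4.
Conserve atomic number: Z + 73 = 75 + 0, so Z = 2.
A = 4 and Z = 2 is He-4 — an alpha particle.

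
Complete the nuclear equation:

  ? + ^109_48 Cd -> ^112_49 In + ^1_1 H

Conserve mass number: A + 109 = 112 + 1, so A = 4.
Conserve atomic number: Z + 48 = 49 + 1, so Z = 2.
A = 4 and Z = 2 is ^4_2 He — an alpha particle.

alpha particle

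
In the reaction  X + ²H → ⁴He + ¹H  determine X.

Conserve mass number: A + 2 = 4 + 1, so A = 3.
Conserve atomic number: Z + 1 = 2 + 1, so Z = 2.
Z = 2 is helium, so the species is ³He.

He-3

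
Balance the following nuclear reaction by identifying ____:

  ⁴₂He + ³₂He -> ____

Conserve mass number: 4 + 3 = A, so A = 7.
Conserve atomic number: 2 + 2 = Z, so Z = 4.
Z = 4 is beryllium, so the species is ⁷₄Be.

Be-7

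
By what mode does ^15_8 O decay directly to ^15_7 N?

beta-plus decay or electron capture

ΔA = 15 − 15 = 0; ΔZ = 7 − 8 = -1.
A is unchanged and Z drops by 1 — a proton has become a neutron (β⁺ emission or electron capture).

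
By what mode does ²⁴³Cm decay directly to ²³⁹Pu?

ΔA = 239 − 243 = -4; ΔZ = 94 − 96 = -2.
A drops by 4 and Z drops by 2 — the signature of alpha emission.

alpha decay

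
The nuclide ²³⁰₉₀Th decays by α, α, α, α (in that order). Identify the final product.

Pb-214

Start: (A, Z) = (230, 90).
After α: (226, 88).
After α: (222, 86).
After α: (218, 84).
After α: (214, 82).
Z = 82 is lead.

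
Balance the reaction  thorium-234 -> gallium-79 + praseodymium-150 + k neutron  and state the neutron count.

Conserve mass number: 234 = 79 + 150 + k, so k = 234 − 229 = 5.
Check atomic number: 90 = 31 + 59 + 0 = 90. ✓

5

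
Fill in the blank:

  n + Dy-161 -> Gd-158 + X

alpha particle

Conserve mass number: 1 + 161 = 158 + A, so A = 4.
Conserve atomic number: 0 + 66 = 64 + Z, so Z = 2.
A = 4 and Z = 2 is He-4 — an alpha particle.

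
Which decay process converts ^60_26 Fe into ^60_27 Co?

ΔA = 60 − 60 = 0; ΔZ = 27 − 26 = +1.
A is unchanged and Z rises by 1 — a neutron has become a proton (β⁻ decay).

beta-minus decay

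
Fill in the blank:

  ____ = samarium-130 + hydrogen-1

Conserve mass number: A = 130 + 1, so A = 131.
Conserve atomic number: Z = 62 + 1, so Z = 63.
Z = 63 is europium, so the species is europium-131.

Eu-131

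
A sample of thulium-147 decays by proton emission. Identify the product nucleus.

Er-146

Proton emission: mass number changes by -1, atomic number by -1.
A: 147 − 1 = 146; Z: 69 − 1 = 68.
Z = 68 is erbium, so the daughter is erbium-146.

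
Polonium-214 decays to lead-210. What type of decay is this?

ΔA = 210 − 214 = -4; ΔZ = 82 − 84 = -2.
A drops by 4 and Z drops by 2 — the signature of alpha emission.

alpha decay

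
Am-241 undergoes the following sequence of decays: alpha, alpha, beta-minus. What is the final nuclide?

Start: (A, Z) = (241, 95).
After α: (237, 93).
After α: (233, 91).
After β⁻: (233, 92).
Z = 92 is uranium.

U-233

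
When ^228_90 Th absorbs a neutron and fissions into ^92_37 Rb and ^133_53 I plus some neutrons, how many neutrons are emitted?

4

Conserve mass number: 229 = 92 + 133 + k, so k = 229 − 225 = 4.
Check atomic number: 90 = 37 + 53 + 0 = 90. ✓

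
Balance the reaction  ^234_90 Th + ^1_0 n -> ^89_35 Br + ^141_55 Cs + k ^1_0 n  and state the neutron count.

Conserve mass number: 235 = 89 + 141 + k, so k = 235 − 230 = 5.
Check atomic number: 90 = 35 + 55 + 0 = 90. ✓

5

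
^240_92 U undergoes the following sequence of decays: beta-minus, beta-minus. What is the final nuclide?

Pu-240

Start: (A, Z) = (240, 92).
After β⁻: (240, 93).
After β⁻: (240, 94).
Z = 94 is plutonium.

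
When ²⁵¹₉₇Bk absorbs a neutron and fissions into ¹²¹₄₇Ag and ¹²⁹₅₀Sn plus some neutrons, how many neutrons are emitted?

2

Conserve mass number: 252 = 121 + 129 + k, so k = 252 − 250 = 2.
Check atomic number: 97 = 47 + 50 + 0 = 97. ✓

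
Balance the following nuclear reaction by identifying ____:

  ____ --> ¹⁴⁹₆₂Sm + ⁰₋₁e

Conserve mass number: A = 149 + 0, so A = 149.
Conserve atomic number: Z = 62 − 1, so Z = 61.
Z = 61 is promethium, so the species is ¹⁴⁹₆₁Pm.

Pm-149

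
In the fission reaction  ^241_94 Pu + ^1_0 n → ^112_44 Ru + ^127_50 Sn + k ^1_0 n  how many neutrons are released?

3

Conserve mass number: 242 = 112 + 127 + k, so k = 242 − 239 = 3.
Check atomic number: 94 = 44 + 50 + 0 = 94. ✓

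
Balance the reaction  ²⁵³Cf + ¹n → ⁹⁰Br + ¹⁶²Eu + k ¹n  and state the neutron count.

Conserve mass number: 254 = 90 + 162 + k, so k = 254 − 252 = 2.
Check atomic number: 98 = 35 + 63 + 0 = 98. ✓

2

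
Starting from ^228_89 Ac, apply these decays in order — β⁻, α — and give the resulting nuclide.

Ra-224

Start: (A, Z) = (228, 89).
After β⁻: (228, 90).
After α: (224, 88).
Z = 88 is radium.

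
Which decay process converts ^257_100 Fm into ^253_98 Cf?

alpha decay

ΔA = 253 − 257 = -4; ΔZ = 98 − 100 = -2.
A drops by 4 and Z drops by 2 — the signature of alpha emission.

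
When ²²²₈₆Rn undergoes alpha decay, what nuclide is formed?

Po-218

Alpha decay: mass number changes by -4, atomic number by -2.
A: 222 − 4 = 218; Z: 86 − 2 = 84.
Z = 84 is polonium, so the daughter is ²¹⁸₈₄Po.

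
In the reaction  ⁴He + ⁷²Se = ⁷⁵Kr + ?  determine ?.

Conserve mass number: 4 + 72 = 75 + A, so A = 1.
Conserve atomic number: 2 + 34 = 36 + Z, so Z = 0.
A = 1 and Z = 0 is ¹n — a neutron.

neutron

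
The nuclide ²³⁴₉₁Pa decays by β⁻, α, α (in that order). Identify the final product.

Ra-226

Start: (A, Z) = (234, 91).
After β⁻: (234, 92).
After α: (230, 90).
After α: (226, 88).
Z = 88 is radium.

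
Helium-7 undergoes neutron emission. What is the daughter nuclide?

Neutron emission: mass number changes by -1, atomic number by +0.
A: 7 − 1 = 6; Z: 2 = 2.
Z = 2 is helium, so the daughter is helium-6.

He-6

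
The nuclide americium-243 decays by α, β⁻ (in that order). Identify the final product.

Start: (A, Z) = (243, 95).
After α: (239, 93).
After β⁻: (239, 94).
Z = 94 is plutonium.

Pu-239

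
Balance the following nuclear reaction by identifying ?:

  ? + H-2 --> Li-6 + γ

alpha particle

Conserve mass number: A + 2 = 6 + 0, so A = 4.
Conserve atomic number: Z + 1 = 3 + 0, so Z = 2.
A = 4 and Z = 2 is He-4 — an alpha particle.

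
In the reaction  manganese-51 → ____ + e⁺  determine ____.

Conserve mass number: 51 = A + 0, so A = 51.
Conserve atomic number: 25 = Z + 1, so Z = 24.
Z = 24 is chromium, so the species is chromium-51.

Cr-51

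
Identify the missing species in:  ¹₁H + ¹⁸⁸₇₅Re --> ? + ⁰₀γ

Os-189

Conserve mass number: 1 + 188 = A + 0, so A = 189.
Conserve atomic number: 1 + 75 = Z + 0, so Z = 76.
Z = 76 is osmium, so the species is ¹⁸⁹₇₆Os.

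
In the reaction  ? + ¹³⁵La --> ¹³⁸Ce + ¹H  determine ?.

Conserve mass number: A + 135 = 138 + 1, so A = 4.
Conserve atomic number: Z + 57 = 58 + 1, so Z = 2.
A = 4 and Z = 2 is ⁴He — an alpha particle.

alpha particle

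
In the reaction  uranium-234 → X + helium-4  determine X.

Conserve mass number: 234 = A + 4, so A = 230.
Conserve atomic number: 92 = Z + 2, so Z = 90.
Z = 90 is thorium, so the species is thorium-230.

Th-230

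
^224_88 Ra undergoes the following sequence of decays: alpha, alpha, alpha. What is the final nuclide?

Pb-212

Start: (A, Z) = (224, 88).
After α: (220, 86).
After α: (216, 84).
After α: (212, 82).
Z = 82 is lead.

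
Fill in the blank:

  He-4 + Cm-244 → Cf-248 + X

gamma ray

Conserve mass number: 4 + 244 = 248 + A, so A = 0.
Conserve atomic number: 2 + 96 = 98 + Z, so Z = 0.
A = 0 and Z = 0 is γ — a gamma ray.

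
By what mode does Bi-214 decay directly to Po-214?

beta-minus decay

ΔA = 214 − 214 = 0; ΔZ = 84 − 83 = +1.
A is unchanged and Z rises by 1 — a neutron has become a proton (β⁻ decay).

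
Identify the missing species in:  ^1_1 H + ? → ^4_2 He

triton

Conserve mass number: 1 + A = 4, so A = 3.
Conserve atomic number: 1 + Z = 2, so Z = 1.
A = 3 and Z = 1 is ^3_1 H — a triton.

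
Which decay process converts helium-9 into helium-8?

ΔA = 8 − 9 = -1; ΔZ = 2 − 2 = +0.
A drops by 1 with Z unchanged — a neutron was emitted.

neutron emission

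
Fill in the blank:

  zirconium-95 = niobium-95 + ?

beta-minus particle

Conserve mass number: 95 = 95 + A, so A = 0.
Conserve atomic number: 40 = 41 + Z, so Z = -1.
A = 0 and Z = -1 is e⁻ — a beta-minus particle.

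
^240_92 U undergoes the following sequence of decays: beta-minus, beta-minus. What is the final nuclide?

Pu-240

Start: (A, Z) = (240, 92).
After β⁻: (240, 93).
After β⁻: (240, 94).
Z = 94 is plutonium.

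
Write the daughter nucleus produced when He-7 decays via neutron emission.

He-6

Neutron emission: mass number changes by -1, atomic number by +0.
A: 7 − 1 = 6; Z: 2 = 2.
Z = 2 is helium, so the daughter is He-6.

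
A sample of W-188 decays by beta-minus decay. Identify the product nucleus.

Beta-minus decay: mass number changes by +0, atomic number by +1.
A: 188 = 188; Z: 74 + 1 = 75.
Z = 75 is rhenium, so the daughter is Re-188.

Re-188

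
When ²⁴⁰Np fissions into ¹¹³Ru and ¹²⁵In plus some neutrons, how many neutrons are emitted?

2

Conserve mass number: 240 = 113 + 125 + k, so k = 240 − 238 = 2.
Check atomic number: 93 = 44 + 49 + 0 = 93. ✓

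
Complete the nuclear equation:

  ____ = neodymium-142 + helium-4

Sm-146

Conserve mass number: A = 142 + 4, so A = 146.
Conserve atomic number: Z = 60 + 2, so Z = 62.
Z = 62 is samarium, so the species is samarium-146.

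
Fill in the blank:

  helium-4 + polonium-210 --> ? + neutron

Rn-213

Conserve mass number: 4 + 210 = A + 1, so A = 213.
Conserve atomic number: 2 + 84 = Z + 0, so Z = 86.
Z = 86 is radon, so the species is radon-213.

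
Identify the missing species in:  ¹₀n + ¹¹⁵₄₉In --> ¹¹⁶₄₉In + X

Conserve mass number: 1 + 115 = 116 + A, so A = 0.
Conserve atomic number: 0 + 49 = 49 + Z, so Z = 0.
A = 0 and Z = 0 is ⁰₀γ — a gamma ray.

gamma ray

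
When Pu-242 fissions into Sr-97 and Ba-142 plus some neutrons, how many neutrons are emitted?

Conserve mass number: 242 = 97 + 142 + k, so k = 242 − 239 = 3.
Check atomic number: 94 = 38 + 56 + 0 = 94. ✓

3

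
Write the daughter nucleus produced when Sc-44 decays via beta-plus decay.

Ca-44

Beta-plus decay: mass number changes by +0, atomic number by -1.
A: 44 = 44; Z: 21 − 1 = 20.
Z = 20 is calcium, so the daughter is Ca-44.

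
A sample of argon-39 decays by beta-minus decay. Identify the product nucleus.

K-39

Beta-minus decay: mass number changes by +0, atomic number by +1.
A: 39 = 39; Z: 18 + 1 = 19.
Z = 19 is potassium, so the daughter is potassium-39.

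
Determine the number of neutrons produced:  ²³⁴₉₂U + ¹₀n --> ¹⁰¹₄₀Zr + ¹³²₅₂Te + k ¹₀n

Conserve mass number: 235 = 101 + 132 + k, so k = 235 − 233 = 2.
Check atomic number: 92 = 40 + 52 + 0 = 92. ✓

2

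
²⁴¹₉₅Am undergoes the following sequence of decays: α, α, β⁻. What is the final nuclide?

U-233

Start: (A, Z) = (241, 95).
After α: (237, 93).
After α: (233, 91).
After β⁻: (233, 92).
Z = 92 is uranium.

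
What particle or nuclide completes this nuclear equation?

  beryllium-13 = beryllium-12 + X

neutron

Conserve mass number: 13 = 12 + A, so A = 1.
Conserve atomic number: 4 = 4 + Z, so Z = 0.
A = 1 and Z = 0 is neutron — a neutron.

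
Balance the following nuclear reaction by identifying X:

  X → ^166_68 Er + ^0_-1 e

Conserve mass number: A = 166 + 0, so A = 166.
Conserve atomic number: Z = 68 − 1, so Z = 67.
Z = 67 is holmium, so the species is ^166_67 Ho.

Ho-166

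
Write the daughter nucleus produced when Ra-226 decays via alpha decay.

Rn-222

Alpha decay: mass number changes by -4, atomic number by -2.
A: 226 − 4 = 222; Z: 88 − 2 = 86.
Z = 86 is radon, so the daughter is Rn-222.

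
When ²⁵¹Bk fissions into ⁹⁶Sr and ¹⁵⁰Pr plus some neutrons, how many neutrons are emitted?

Conserve mass number: 251 = 96 + 150 + k, so k = 251 − 246 = 5.
Check atomic number: 97 = 38 + 59 + 0 = 97. ✓

5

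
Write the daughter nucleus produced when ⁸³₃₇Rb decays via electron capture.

Electron capture: mass number changes by +0, atomic number by -1.
A: 83 = 83; Z: 37 − 1 = 36.
Z = 36 is krypton, so the daughter is ⁸³₃₆Kr.

Kr-83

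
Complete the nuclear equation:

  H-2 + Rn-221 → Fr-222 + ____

neutron

Conserve mass number: 2 + 221 = 222 + A, so A = 1.
Conserve atomic number: 1 + 86 = 87 + Z, so Z = 0.
A = 1 and Z = 0 is n — a neutron.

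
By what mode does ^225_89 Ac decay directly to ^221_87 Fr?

ΔA = 221 − 225 = -4; ΔZ = 87 − 89 = -2.
A drops by 4 and Z drops by 2 — the signature of alpha emission.

alpha decay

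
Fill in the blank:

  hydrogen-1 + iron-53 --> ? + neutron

Co-53

Conserve mass number: 1 + 53 = A + 1, so A = 53.
Conserve atomic number: 1 + 26 = Z + 0, so Z = 27.
Z = 27 is cobalt, so the species is cobalt-53.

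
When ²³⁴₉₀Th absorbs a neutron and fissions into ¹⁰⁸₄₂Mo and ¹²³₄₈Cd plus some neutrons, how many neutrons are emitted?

4

Conserve mass number: 235 = 108 + 123 + k, so k = 235 − 231 = 4.
Check atomic number: 90 = 42 + 48 + 0 = 90. ✓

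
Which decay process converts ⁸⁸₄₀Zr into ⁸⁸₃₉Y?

ΔA = 88 − 88 = 0; ΔZ = 39 − 40 = -1.
A is unchanged and Z drops by 1 — a proton has become a neutron (β⁺ emission or electron capture).

beta-plus decay or electron capture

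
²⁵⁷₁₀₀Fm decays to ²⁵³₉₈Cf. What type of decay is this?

ΔA = 253 − 257 = -4; ΔZ = 98 − 100 = -2.
A drops by 4 and Z drops by 2 — the signature of alpha emission.

alpha decay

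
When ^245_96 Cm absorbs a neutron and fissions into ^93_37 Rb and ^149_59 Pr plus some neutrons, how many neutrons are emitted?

4

Conserve mass number: 246 = 93 + 149 + k, so k = 246 − 242 = 4.
Check atomic number: 96 = 37 + 59 + 0 = 96. ✓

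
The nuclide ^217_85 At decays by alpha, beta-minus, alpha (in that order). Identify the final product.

Pb-209

Start: (A, Z) = (217, 85).
After α: (213, 83).
After β⁻: (213, 84).
After α: (209, 82).
Z = 82 is lead.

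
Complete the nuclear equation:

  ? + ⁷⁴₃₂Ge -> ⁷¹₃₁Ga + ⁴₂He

proton

Conserve mass number: A + 74 = 71 + 4, so A = 1.
Conserve atomic number: Z + 32 = 31 + 2, so Z = 1.
A = 1 and Z = 1 is ¹₁H — a proton.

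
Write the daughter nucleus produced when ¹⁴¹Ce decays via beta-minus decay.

Beta-minus decay: mass number changes by +0, atomic number by +1.
A: 141 = 141; Z: 58 + 1 = 59.
Z = 59 is praseodymium, so the daughter is ¹⁴¹Pr.

Pr-141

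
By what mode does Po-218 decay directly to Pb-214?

alpha decay

ΔA = 214 − 218 = -4; ΔZ = 82 − 84 = -2.
A drops by 4 and Z drops by 2 — the signature of alpha emission.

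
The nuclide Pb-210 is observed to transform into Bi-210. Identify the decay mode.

ΔA = 210 − 210 = 0; ΔZ = 83 − 82 = +1.
A is unchanged and Z rises by 1 — a neutron has become a proton (β⁻ decay).

beta-minus decay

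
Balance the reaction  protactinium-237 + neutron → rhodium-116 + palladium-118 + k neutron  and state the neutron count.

Conserve mass number: 238 = 116 + 118 + k, so k = 238 − 234 = 4.
Check atomic number: 91 = 45 + 46 + 0 = 91. ✓

4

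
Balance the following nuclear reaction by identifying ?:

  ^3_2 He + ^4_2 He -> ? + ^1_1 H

Conserve mass number: 3 + 4 = A + 1, so A = 6.
Conserve atomic number: 2 + 2 = Z + 1, so Z = 3.
Z = 3 is lithium, so the species is ^6_3 Li.

Li-6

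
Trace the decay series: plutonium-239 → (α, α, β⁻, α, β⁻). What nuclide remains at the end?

Th-227

Start: (A, Z) = (239, 94).
After α: (235, 92).
After α: (231, 90).
After β⁻: (231, 91).
After α: (227, 89).
After β⁻: (227, 90).
Z = 90 is thorium.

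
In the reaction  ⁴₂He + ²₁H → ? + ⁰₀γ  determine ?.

Conserve mass number: 4 + 2 = A + 0, so A = 6.
Conserve atomic number: 2 + 1 = Z + 0, so Z = 3.
Z = 3 is lithium, so the species is ⁶₃Li.

Li-6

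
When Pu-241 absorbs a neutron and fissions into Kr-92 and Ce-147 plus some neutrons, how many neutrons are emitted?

Conserve mass number: 242 = 92 + 147 + k, so k = 242 − 239 = 3.
Check atomic number: 94 = 36 + 58 + 0 = 94. ✓

3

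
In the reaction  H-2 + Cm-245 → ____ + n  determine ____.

Bk-246

Conserve mass number: 2 + 245 = A + 1, so A = 246.
Conserve atomic number: 1 + 96 = Z + 0, so Z = 97.
Z = 97 is berkelium, so the species is Bk-246.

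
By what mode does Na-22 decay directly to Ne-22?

beta-plus decay or electron capture

ΔA = 22 − 22 = 0; ΔZ = 10 − 11 = -1.
A is unchanged and Z drops by 1 — a proton has become a neutron (β⁺ emission or electron capture).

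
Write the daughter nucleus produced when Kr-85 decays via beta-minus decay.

Beta-minus decay: mass number changes by +0, atomic number by +1.
A: 85 = 85; Z: 36 + 1 = 37.
Z = 37 is rubidium, so the daughter is Rb-85.

Rb-85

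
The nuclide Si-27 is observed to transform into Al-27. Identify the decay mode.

ΔA = 27 − 27 = 0; ΔZ = 13 − 14 = -1.
A is unchanged and Z drops by 1 — a proton has become a neutron (β⁺ emission or electron capture).

beta-plus decay or electron capture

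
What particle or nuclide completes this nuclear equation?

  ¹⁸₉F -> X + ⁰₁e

Conserve mass number: 18 = A + 0, so A = 18.
Conserve atomic number: 9 = Z + 1, so Z = 8.
Z = 8 is oxygen, so the species is ¹⁸₈O.

O-18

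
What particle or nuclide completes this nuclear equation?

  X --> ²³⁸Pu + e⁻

Np-238

Conserve mass number: A = 238 + 0, so A = 238.
Conserve atomic number: Z = 94 − 1, so Z = 93.
Z = 93 is neptunium, so the species is ²³⁸Np.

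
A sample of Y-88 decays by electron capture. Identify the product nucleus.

Electron capture: mass number changes by +0, atomic number by -1.
A: 88 = 88; Z: 39 − 1 = 38.
Z = 38 is strontium, so the daughter is Sr-88.

Sr-88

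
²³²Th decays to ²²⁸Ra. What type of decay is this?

alpha decay

ΔA = 228 − 232 = -4; ΔZ = 88 − 90 = -2.
A drops by 4 and Z drops by 2 — the signature of alpha emission.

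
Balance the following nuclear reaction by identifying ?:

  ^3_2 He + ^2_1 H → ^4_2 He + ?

Conserve mass number: 3 + 2 = 4 + A, so A = 1.
Conserve atomic number: 2 + 1 = 2 + Z, so Z = 1.
A = 1 and Z = 1 is ^1_1 H — a proton.

proton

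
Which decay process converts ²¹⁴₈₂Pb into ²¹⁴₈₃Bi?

ΔA = 214 − 214 = 0; ΔZ = 83 − 82 = +1.
A is unchanged and Z rises by 1 — a neutron has become a proton (β⁻ decay).

beta-minus decay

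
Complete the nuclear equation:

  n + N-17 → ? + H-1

C-17

Conserve mass number: 1 + 17 = A + 1, so A = 17.
Conserve atomic number: 0 + 7 = Z + 1, so Z = 6.
Z = 6 is carbon, so the species is C-17.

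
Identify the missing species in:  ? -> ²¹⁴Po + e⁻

Conserve mass number: A = 214 + 0, so A = 214.
Conserve atomic number: Z = 84 − 1, so Z = 83.
Z = 83 is bismuth, so the species is ²¹⁴Bi.

Bi-214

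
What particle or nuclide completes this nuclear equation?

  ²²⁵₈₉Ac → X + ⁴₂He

Fr-221

Conserve mass number: 225 = A + 4, so A = 221.
Conserve atomic number: 89 = Z + 2, so Z = 87.
Z = 87 is francium, so the species is ²²¹₈₇Fr.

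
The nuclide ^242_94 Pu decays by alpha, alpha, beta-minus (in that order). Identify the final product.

Start: (A, Z) = (242, 94).
After α: (238, 92).
After α: (234, 90).
After β⁻: (234, 91).
Z = 91 is protactinium.

Pa-234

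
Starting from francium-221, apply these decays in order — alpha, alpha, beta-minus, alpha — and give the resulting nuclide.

Start: (A, Z) = (221, 87).
After α: (217, 85).
After α: (213, 83).
After β⁻: (213, 84).
After α: (209, 82).
Z = 82 is lead.

Pb-209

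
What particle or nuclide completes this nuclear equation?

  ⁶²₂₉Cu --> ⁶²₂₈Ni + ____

Conserve mass number: 62 = 62 + A, so A = 0.
Conserve atomic number: 29 = 28 + Z, so Z = 1.
A = 0 and Z = 1 is ⁰₁e — a positron.

positron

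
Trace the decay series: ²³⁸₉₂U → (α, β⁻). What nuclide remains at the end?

Start: (A, Z) = (238, 92).
After α: (234, 90).
After β⁻: (234, 91).
Z = 91 is protactinium.

Pa-234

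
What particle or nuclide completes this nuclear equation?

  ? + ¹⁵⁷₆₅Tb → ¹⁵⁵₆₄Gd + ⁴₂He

Conserve mass number: A + 157 = 155 + 4, so A = 2.
Conserve atomic number: Z + 65 = 64 + 2, so Z = 1.
A = 2 and Z = 1 is ²₁H — a deuteron.

deuteron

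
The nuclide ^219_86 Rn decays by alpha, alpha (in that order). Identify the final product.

Start: (A, Z) = (219, 86).
After α: (215, 84).
After α: (211, 82).
Z = 82 is lead.

Pb-211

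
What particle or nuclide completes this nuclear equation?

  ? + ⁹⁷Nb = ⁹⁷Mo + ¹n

proton

Conserve mass number: A + 97 = 97 + 1, so A = 1.
Conserve atomic number: Z + 41 = 42 + 0, so Z = 1.
A = 1 and Z = 1 is ¹H — a proton.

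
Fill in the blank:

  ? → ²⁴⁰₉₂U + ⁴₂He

Conserve mass number: A = 240 + 4, so A = 244.
Conserve atomic number: Z = 92 + 2, so Z = 94.
Z = 94 is plutonium, so the species is ²⁴⁴₉₄Pu.

Pu-244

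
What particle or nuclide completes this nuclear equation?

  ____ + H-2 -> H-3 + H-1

Conserve mass number: A + 2 = 3 + 1, so A = 2.
Conserve atomic number: Z + 1 = 1 + 1, so Z = 1.
A = 2 and Z = 1 is H-2 — a deuteron.

deuteron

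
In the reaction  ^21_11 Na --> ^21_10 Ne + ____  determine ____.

positron

Conserve mass number: 21 = 21 + A, so A = 0.
Conserve atomic number: 11 = 10 + Z, so Z = 1.
A = 0 and Z = 1 is ^0_1 e — a positron.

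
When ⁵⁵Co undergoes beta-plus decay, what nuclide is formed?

Beta-plus decay: mass number changes by +0, atomic number by -1.
A: 55 = 55; Z: 27 − 1 = 26.
Z = 26 is iron, so the daughter is ⁵⁵Fe.

Fe-55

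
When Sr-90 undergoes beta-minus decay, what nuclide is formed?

Y-90

Beta-minus decay: mass number changes by +0, atomic number by +1.
A: 90 = 90; Z: 38 + 1 = 39.
Z = 39 is yttrium, so the daughter is Y-90.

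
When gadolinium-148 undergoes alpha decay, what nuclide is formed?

Alpha decay: mass number changes by -4, atomic number by -2.
A: 148 − 4 = 144; Z: 64 − 2 = 62.
Z = 62 is samarium, so the daughter is samarium-144.

Sm-144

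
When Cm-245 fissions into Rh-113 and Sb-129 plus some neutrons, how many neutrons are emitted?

Conserve mass number: 245 = 113 + 129 + k, so k = 245 − 242 = 3.
Check atomic number: 96 = 45 + 51 + 0 = 96. ✓

3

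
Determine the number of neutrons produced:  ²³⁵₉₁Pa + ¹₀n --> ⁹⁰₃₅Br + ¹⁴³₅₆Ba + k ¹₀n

3

Conserve mass number: 236 = 90 + 143 + k, so k = 236 − 233 = 3.
Check atomic number: 91 = 35 + 56 + 0 = 91. ✓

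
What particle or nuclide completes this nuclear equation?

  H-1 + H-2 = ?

Conserve mass number: 1 + 2 = A, so A = 3.
Conserve atomic number: 1 + 1 = Z, so Z = 2.
Z = 2 is helium, so the species is He-3.

He-3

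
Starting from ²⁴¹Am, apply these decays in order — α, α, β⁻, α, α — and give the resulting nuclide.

Start: (A, Z) = (241, 95).
After α: (237, 93).
After α: (233, 91).
After β⁻: (233, 92).
After α: (229, 90).
After α: (225, 88).
Z = 88 is radium.

Ra-225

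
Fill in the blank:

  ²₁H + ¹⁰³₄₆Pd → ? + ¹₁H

Pd-104

Conserve mass number: 2 + 103 = A + 1, so A = 104.
Conserve atomic number: 1 + 46 = Z + 1, so Z = 46.
Z = 46 is palladium, so the species is ¹⁰⁴₄₆Pd.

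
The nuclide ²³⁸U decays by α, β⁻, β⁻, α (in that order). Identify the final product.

Th-230

Start: (A, Z) = (238, 92).
After α: (234, 90).
After β⁻: (234, 91).
After β⁻: (234, 92).
After α: (230, 90).
Z = 90 is thorium.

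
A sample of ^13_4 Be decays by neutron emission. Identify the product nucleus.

Be-12

Neutron emission: mass number changes by -1, atomic number by +0.
A: 13 − 1 = 12; Z: 4 = 4.
Z = 4 is beryllium, so the daughter is ^12_4 Be.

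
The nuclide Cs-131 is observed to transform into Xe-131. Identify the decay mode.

ΔA = 131 − 131 = 0; ΔZ = 54 − 55 = -1.
A is unchanged and Z drops by 1 — a proton has become a neutron (β⁺ emission or electron capture).

beta-plus decay or electron capture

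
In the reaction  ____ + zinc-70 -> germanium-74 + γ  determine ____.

alpha particle

Conserve mass number: A + 70 = 74 + 0, so A = 4.
Conserve atomic number: Z + 30 = 32 + 0, so Z = 2.
A = 4 and Z = 2 is helium-4 — an alpha particle.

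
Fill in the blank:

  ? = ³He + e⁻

H-3

Conserve mass number: A = 3 + 0, so A = 3.
Conserve atomic number: Z = 2 − 1, so Z = 1.
A = 3 and Z = 1 is ³H — a triton.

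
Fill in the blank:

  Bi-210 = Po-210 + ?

Conserve mass number: 210 = 210 + A, so A = 0.
Conserve atomic number: 83 = 84 + Z, so Z = -1.
A = 0 and Z = -1 is e⁻ — a beta-minus particle.

beta-minus particle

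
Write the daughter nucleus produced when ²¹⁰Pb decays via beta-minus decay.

Bi-210

Beta-minus decay: mass number changes by +0, atomic number by +1.
A: 210 = 210; Z: 82 + 1 = 83.
Z = 83 is bismuth, so the daughter is ²¹⁰Bi.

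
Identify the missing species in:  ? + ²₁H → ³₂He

Conserve mass number: A + 2 = 3, so A = 1.
Conserve atomic number: Z + 1 = 2, so Z = 1.
A = 1 and Z = 1 is ¹₁H — a proton.

proton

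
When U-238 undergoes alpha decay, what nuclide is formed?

Alpha decay: mass number changes by -4, atomic number by -2.
A: 238 − 4 = 234; Z: 92 − 2 = 90.
Z = 90 is thorium, so the daughter is Th-234.

Th-234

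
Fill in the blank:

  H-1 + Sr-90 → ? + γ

Conserve mass number: 1 + 90 = A + 0, so A = 91.
Conserve atomic number: 1 + 38 = Z + 0, so Z = 39.
Z = 39 is yttrium, so the species is Y-91.

Y-91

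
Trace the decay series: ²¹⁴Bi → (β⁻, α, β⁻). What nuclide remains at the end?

Start: (A, Z) = (214, 83).
After β⁻: (214, 84).
After α: (210, 82).
After β⁻: (210, 83).
Z = 83 is bismuth.

Bi-210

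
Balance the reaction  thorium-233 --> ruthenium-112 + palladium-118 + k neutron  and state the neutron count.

Conserve mass number: 233 = 112 + 118 + k, so k = 233 − 230 = 3.
Check atomic number: 90 = 44 + 46 + 0 = 90. ✓

3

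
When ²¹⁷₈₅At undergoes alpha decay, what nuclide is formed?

Alpha decay: mass number changes by -4, atomic number by -2.
A: 217 − 4 = 213; Z: 85 − 2 = 83.
Z = 83 is bismuth, so the daughter is ²¹³₈₃Bi.

Bi-213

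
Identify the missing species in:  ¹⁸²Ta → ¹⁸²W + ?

beta-minus particle

Conserve mass number: 182 = 182 + A, so A = 0.
Conserve atomic number: 73 = 74 + Z, so Z = -1.
A = 0 and Z = -1 is e⁻ — a beta-minus particle.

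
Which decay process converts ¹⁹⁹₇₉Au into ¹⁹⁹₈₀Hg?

ΔA = 199 − 199 = 0; ΔZ = 80 − 79 = +1.
A is unchanged and Z rises by 1 — a neutron has become a proton (β⁻ decay).

beta-minus decay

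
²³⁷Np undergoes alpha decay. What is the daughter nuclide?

Pa-233

Alpha decay: mass number changes by -4, atomic number by -2.
A: 237 − 4 = 233; Z: 93 − 2 = 91.
Z = 91 is protactinium, so the daughter is ²³³Pa.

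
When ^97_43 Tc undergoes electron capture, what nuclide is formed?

Mo-97

Electron capture: mass number changes by +0, atomic number by -1.
A: 97 = 97; Z: 43 − 1 = 42.
Z = 42 is molybdenum, so the daughter is ^97_42 Mo.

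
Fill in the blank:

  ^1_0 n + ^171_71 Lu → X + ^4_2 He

Conserve mass number: 1 + 171 = A + 4, so A = 168.
Conserve atomic number: 0 + 71 = Z + 2, so Z = 69.
Z = 69 is thulium, so the species is ^168_69 Tm.

Tm-168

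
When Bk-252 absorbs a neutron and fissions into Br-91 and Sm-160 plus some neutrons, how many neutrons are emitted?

Conserve mass number: 253 = 91 + 160 + k, so k = 253 − 251 = 2.
Check atomic number: 97 = 35 + 62 + 0 = 97. ✓

2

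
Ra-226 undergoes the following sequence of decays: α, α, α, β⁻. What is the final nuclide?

Start: (A, Z) = (226, 88).
After α: (222, 86).
After α: (218, 84).
After α: (214, 82).
After β⁻: (214, 83).
Z = 83 is bismuth.

Bi-214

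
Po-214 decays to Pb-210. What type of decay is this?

alpha decay

ΔA = 210 − 214 = -4; ΔZ = 82 − 84 = -2.
A drops by 4 and Z drops by 2 — the signature of alpha emission.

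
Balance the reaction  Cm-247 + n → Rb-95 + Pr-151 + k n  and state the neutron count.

Conserve mass number: 248 = 95 + 151 + k, so k = 248 − 246 = 2.
Check atomic number: 96 = 37 + 59 + 0 = 96. ✓

2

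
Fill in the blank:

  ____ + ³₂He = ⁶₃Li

Conserve mass number: A + 3 = 6, so A = 3.
Conserve atomic number: Z + 2 = 3, so Z = 1.
A = 3 and Z = 1 is ³₁H — a triton.

triton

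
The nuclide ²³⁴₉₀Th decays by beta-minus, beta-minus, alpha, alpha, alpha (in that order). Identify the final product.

Start: (A, Z) = (234, 90).
After β⁻: (234, 91).
After β⁻: (234, 92).
After α: (230, 90).
After α: (226, 88).
After α: (222, 86).
Z = 86 is radon.

Rn-222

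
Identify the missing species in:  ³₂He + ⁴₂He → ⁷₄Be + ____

Conserve mass number: 3 + 4 = 7 + A, so A = 0.
Conserve atomic number: 2 + 2 = 4 + Z, so Z = 0.
A = 0 and Z = 0 is ⁰₀γ — a gamma ray.

gamma ray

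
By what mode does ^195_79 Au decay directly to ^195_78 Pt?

beta-plus decay or electron capture

ΔA = 195 − 195 = 0; ΔZ = 78 − 79 = -1.
A is unchanged and Z drops by 1 — a proton has become a neutron (β⁺ emission or electron capture).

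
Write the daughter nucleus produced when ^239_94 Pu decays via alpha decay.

U-235

Alpha decay: mass number changes by -4, atomic number by -2.
A: 239 − 4 = 235; Z: 94 − 2 = 92.
Z = 92 is uranium, so the daughter is ^235_92 U.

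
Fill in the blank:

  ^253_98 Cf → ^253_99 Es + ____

beta-minus particle

Conserve mass number: 253 = 253 + A, so A = 0.
Conserve atomic number: 98 = 99 + Z, so Z = -1.
A = 0 and Z = -1 is ^0_-1 e — a beta-minus particle.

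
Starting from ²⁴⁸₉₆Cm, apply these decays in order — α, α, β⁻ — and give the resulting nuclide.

Np-240

Start: (A, Z) = (248, 96).
After α: (244, 94).
After α: (240, 92).
After β⁻: (240, 93).
Z = 93 is neptunium.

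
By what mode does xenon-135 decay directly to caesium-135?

ΔA = 135 − 135 = 0; ΔZ = 55 − 54 = +1.
A is unchanged and Z rises by 1 — a neutron has become a proton (β⁻ decay).

beta-minus decay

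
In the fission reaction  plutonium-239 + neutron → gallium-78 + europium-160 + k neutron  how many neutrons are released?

Conserve mass number: 240 = 78 + 160 + k, so k = 240 − 238 = 2.
Check atomic number: 94 = 31 + 63 + 0 = 94. ✓

2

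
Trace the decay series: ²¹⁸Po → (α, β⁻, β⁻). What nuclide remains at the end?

Start: (A, Z) = (218, 84).
After α: (214, 82).
After β⁻: (214, 83).
After β⁻: (214, 84).
Z = 84 is polonium.

Po-214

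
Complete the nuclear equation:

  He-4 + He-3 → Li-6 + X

Conserve mass number: 4 + 3 = 6 + A, so A = 1.
Conserve atomic number: 2 + 2 = 3 + Z, so Z = 1.
A = 1 and Z = 1 is H-1 — a proton.

proton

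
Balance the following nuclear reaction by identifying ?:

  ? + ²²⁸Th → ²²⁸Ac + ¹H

neutron

Conserve mass number: A + 228 = 228 + 1, so A = 1.
Conserve atomic number: Z + 90 = 89 + 1, so Z = 0.
A = 1 and Z = 0 is ¹n — a neutron.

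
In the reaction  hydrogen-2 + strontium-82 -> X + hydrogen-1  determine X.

Conserve mass number: 2 + 82 = A + 1, so A = 83.
Conserve atomic number: 1 + 38 = Z + 1, so Z = 38.
Z = 38 is strontium, so the species is strontium-83.

Sr-83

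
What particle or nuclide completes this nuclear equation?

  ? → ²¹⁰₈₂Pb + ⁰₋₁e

Tl-210

Conserve mass number: A = 210 + 0, so A = 210.
Conserve atomic number: Z = 82 − 1, so Z = 81.
Z = 81 is thallium, so the species is ²¹⁰₈₁Tl.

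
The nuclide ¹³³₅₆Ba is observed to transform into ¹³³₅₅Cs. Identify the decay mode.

ΔA = 133 − 133 = 0; ΔZ = 55 − 56 = -1.
A is unchanged and Z drops by 1 — a proton has become a neutron (β⁺ emission or electron capture).

beta-plus decay or electron capture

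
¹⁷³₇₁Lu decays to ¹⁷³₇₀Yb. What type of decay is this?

ΔA = 173 − 173 = 0; ΔZ = 70 − 71 = -1.
A is unchanged and Z drops by 1 — a proton has become a neutron (β⁺ emission or electron capture).

beta-plus decay or electron capture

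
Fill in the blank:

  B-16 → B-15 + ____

neutron

Conserve mass number: 16 = 15 + A, so A = 1.
Conserve atomic number: 5 = 5 + Z, so Z = 0.
A = 1 and Z = 0 is n — a neutron.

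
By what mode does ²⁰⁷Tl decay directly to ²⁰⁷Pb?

beta-minus decay

ΔA = 207 − 207 = 0; ΔZ = 82 − 81 = +1.
A is unchanged and Z rises by 1 — a neutron has become a proton (β⁻ decay).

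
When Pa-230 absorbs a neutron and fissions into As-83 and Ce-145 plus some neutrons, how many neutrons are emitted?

3

Conserve mass number: 231 = 83 + 145 + k, so k = 231 − 228 = 3.
Check atomic number: 91 = 33 + 58 + 0 = 91. ✓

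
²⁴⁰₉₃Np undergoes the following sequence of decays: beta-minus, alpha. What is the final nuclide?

Start: (A, Z) = (240, 93).
After β⁻: (240, 94).
After α: (236, 92).
Z = 92 is uranium.

U-236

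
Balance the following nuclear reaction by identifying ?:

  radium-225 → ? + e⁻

Ac-225

Conserve mass number: 225 = A + 0, so A = 225.
Conserve atomic number: 88 = Z − 1, so Z = 89.
Z = 89 is actinium, so the species is actinium-225.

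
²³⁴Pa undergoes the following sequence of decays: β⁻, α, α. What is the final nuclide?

Start: (A, Z) = (234, 91).
After β⁻: (234, 92).
After α: (230, 90).
After α: (226, 88).
Z = 88 is radium.

Ra-226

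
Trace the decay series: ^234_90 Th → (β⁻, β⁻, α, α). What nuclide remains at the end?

Ra-226

Start: (A, Z) = (234, 90).
After β⁻: (234, 91).
After β⁻: (234, 92).
After α: (230, 90).
After α: (226, 88).
Z = 88 is radium.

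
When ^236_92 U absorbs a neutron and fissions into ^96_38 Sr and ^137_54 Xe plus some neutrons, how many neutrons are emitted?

Conserve mass number: 237 = 96 + 137 + k, so k = 237 − 233 = 4.
Check atomic number: 92 = 38 + 54 + 0 = 92. ✓

4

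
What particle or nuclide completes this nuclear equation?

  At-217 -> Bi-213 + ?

Conserve mass number: 217 = 213 + A, so A = 4.
Conserve atomic number: 85 = 83 + Z, so Z = 2.
A = 4 and Z = 2 is He-4 — an alpha particle.

alpha particle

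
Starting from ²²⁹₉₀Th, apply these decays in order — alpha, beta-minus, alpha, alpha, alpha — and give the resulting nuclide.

Start: (A, Z) = (229, 90).
After α: (225, 88).
After β⁻: (225, 89).
After α: (221, 87).
After α: (217, 85).
After α: (213, 83).
Z = 83 is bismuth.

Bi-213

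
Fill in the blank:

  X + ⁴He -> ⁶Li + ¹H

Conserve mass number: A + 4 = 6 + 1, so A = 3.
Conserve atomic number: Z + 2 = 3 + 1, so Z = 2.
Z = 2 is helium, so the species is ³He.

He-3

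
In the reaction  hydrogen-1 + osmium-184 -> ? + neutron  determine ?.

Ir-184

Conserve mass number: 1 + 184 = A + 1, so A = 184.
Conserve atomic number: 1 + 76 = Z + 0, so Z = 77.
Z = 77 is iridium, so the species is iridium-184.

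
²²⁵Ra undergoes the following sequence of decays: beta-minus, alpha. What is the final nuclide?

Start: (A, Z) = (225, 88).
After β⁻: (225, 89).
After α: (221, 87).
Z = 87 is francium.

Fr-221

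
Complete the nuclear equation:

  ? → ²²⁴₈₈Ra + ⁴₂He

Conserve mass number: A = 224 + 4, so A = 228.
Conserve atomic number: Z = 88 + 2, so Z = 90.
Z = 90 is thorium, so the species is ²²⁸₉₀Th.

Th-228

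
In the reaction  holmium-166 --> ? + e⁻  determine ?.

Er-166

Conserve mass number: 166 = A + 0, so A = 166.
Conserve atomic number: 67 = Z − 1, so Z = 68.
Z = 68 is erbium, so the species is erbium-166.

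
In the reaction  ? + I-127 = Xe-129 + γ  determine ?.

Conserve mass number: A + 127 = 129 + 0, so A = 2.
Conserve atomic number: Z + 53 = 54 + 0, so Z = 1.
A = 2 and Z = 1 is H-2 — a deuteron.

deuteron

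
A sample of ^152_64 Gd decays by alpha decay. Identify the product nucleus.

Sm-148

Alpha decay: mass number changes by -4, atomic number by -2.
A: 152 − 4 = 148; Z: 64 − 2 = 62.
Z = 62 is samarium, so the daughter is ^148_62 Sm.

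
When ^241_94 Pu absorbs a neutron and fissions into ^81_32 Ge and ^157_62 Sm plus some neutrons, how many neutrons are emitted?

4

Conserve mass number: 242 = 81 + 157 + k, so k = 242 − 238 = 4.
Check atomic number: 94 = 32 + 62 + 0 = 94. ✓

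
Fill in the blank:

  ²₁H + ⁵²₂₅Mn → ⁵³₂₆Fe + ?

Conserve mass number: 2 + 52 = 53 + A, so A = 1.
Conserve atomic number: 1 + 25 = 26 + Z, so Z = 0.
A = 1 and Z = 0 is ¹₀n — a neutron.

neutron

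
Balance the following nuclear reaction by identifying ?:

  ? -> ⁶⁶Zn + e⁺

Conserve mass number: A = 66 + 0, so A = 66.
Conserve atomic number: Z = 30 + 1, so Z = 31.
Z = 31 is gallium, so the species is ⁶⁶Ga.

Ga-66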